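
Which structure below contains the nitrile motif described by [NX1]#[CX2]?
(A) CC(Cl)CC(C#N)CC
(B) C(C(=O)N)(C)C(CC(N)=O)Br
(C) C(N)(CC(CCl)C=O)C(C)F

[NX1]#[CX2] describes a nitrogen triple-bonded to a two-connected carbon (a nitrile).
(A) contains a nitrile (-C#N), which satisfies every atom and bond constraint.
(B) has a primary amide (-C(=O)NH2) but the nitrogen is NX3, not NX1.
(C) has a primary amino group (-NH2) but the nitrogen is NX3 (three connections), not NX1 triple-bonded.
So the answer is (A).

A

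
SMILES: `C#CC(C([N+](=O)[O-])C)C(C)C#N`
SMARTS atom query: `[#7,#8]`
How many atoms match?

4

Check the 12 heavy atoms by environment: 8× C → no; 1× N → match; 1× N (charge +1) → match; 1× O (charge -1) → match; 1× O → match.
Summing the matching environments: 1 + 1 + 1 + 1 = 4 matching atoms.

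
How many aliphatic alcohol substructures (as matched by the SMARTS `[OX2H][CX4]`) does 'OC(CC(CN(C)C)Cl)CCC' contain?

1

[OX2H][CX4] is the SMARTS for an aliphatic alcohol: a hydroxyl oxygen bound to an sp3 (X4) carbon.
Exactly one fragment in the molecule meets all constraints, giving 1 match.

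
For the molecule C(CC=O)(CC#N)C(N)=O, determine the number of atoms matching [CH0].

The query [CH0] means: aliphatic carbon with no attached hydrogen.
Check the 10 heavy atoms by environment: 2× C (H2) → no; 2× C (H1) → no; 2× O (H0) → no; 2× C (H0) → match; 1× N (H0) → no; 1× N (H2) → no.
That gives 2 matching atoms.

2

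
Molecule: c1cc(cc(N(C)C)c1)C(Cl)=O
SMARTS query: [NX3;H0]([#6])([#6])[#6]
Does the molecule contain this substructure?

Yes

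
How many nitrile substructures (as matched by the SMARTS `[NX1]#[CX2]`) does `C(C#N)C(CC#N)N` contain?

2

[NX1]#[CX2] is the SMARTS for a nitrile: a nitrogen triple-bonded to a two-connected carbon.
The molecule carries 2 separate instances of a nitrile (-C#N) meeting every constraint; each maps to a distinct set of atoms, giving 2 matches.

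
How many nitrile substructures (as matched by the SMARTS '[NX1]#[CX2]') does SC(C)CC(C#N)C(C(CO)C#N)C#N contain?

3

[NX1]#[CX2] is the SMARTS for a nitrile: a nitrogen triple-bonded to a two-connected carbon.
The molecule carries 3 separate instances of a nitrile (-C#N) meeting every constraint; each maps to a distinct set of atoms, giving 3 matches.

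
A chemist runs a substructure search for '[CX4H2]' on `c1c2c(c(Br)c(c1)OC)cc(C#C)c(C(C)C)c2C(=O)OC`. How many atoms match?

0

The query [CX4H2] means: sp3 carbon (X4) with exactly two hydrogens.
Check the 22 heavy atoms by environment: 7× c (aromatic, H0, X3) → no; 3× c (aromatic, H1, X3) → no; 1× C (H0, X2) → no; 1× C (H1, X2) → no; 1× C (H0, X3) → no; 1× O (H0, X1) → no; 2× O (H0, X2) → no; 4× C (H3, X4) → no; 1× Br (H0, X1) → no; 1× C (H1, X4) → no.
No environment satisfies the query, so 0 matching atoms.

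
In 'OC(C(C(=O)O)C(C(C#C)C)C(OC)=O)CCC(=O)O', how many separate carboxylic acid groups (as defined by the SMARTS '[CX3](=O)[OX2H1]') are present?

2

[CX3](=O)[OX2H1] is the SMARTS for a carboxylic acid: an sp2 carbon double-bonded to O and single-bonded to an -OH oxygen.
The molecule carries 2 separate instances of a carboxylic acid group (-C(=O)OH) meeting every constraint; each maps to a distinct set of atoms, giving 2 matches.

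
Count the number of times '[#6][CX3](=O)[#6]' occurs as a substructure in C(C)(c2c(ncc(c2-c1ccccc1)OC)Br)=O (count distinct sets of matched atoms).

[#6][CX3](=O)[#6] is the SMARTS for a ketone: a carbonyl carbon (no H) flanked by two carbons.
Exactly one fragment in the molecule meets all constraints, giving 1 match.

1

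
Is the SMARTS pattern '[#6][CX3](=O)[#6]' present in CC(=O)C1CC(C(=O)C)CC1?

Yes

The pattern [#6][CX3](=O)[#6] describes a carbonyl carbon (no H) flanked by two carbons — a ketone.
The molecule carries an acetyl/ketone group (-C(=O)CH3), whose atoms satisfy every constraint of the query, so the pattern matches.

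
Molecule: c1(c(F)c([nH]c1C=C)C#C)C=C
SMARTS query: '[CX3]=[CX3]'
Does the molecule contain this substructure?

The pattern [CX3]=[CX3] describes a non-aromatic C=C double bond between two sp2 carbons — an alkene.
The molecule carries a vinyl group (-CH=CH2), whose atoms satisfy every constraint of the query, so the pattern matches.

Yes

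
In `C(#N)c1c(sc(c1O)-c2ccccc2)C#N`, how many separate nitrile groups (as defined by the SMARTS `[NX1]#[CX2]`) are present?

[NX1]#[CX2] is the SMARTS for a nitrile: a nitrogen triple-bonded to a two-connected carbon.
The molecule carries 2 separate instances of a nitrile (-C#N) meeting every constraint; each maps to a distinct set of atoms, giving 2 matches.

2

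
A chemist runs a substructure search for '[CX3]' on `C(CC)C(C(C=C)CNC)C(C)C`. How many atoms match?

2

The query [CX3] means: C with X3: aliphatic carbon with exactly 3 total connections.
Check the 13 heavy atoms by environment: 10× C (X4) → no; 2× C (X3) → match; 1× N (X3) → no.
That gives 2 matching atoms.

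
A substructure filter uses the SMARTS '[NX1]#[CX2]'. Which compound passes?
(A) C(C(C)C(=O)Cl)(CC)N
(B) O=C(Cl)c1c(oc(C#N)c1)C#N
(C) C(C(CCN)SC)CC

B

[NX1]#[CX2] describes a nitrogen triple-bonded to a two-connected carbon (a nitrile).
(A) has a primary amino group (-NH2) but the nitrogen is NX3 (three connections), not NX1 triple-bonded.
(B) contains a nitrile (-C#N), which satisfies every atom and bond constraint.
(C) has a primary amino group (-NH2) but the nitrogen is NX3 (three connections), not NX1 triple-bonded.
So the answer is (B).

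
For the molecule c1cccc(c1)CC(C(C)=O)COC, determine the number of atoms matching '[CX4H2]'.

The query [CX4H2] means: sp3 carbon (X4) with exactly two hydrogens.
Check the 14 heavy atoms by environment: 2× C (H2, X4) → match; 1× C (H1, X4) → no; 1× c (aromatic, H0, X3) → no; 5× c (aromatic, H1, X3) → no; 1× O (H0, X2) → no; 2× C (H3, X4) → no; 1× C (H0, X3) → no; 1× O (H0, X1) → no.
That gives 2 matching atoms.

2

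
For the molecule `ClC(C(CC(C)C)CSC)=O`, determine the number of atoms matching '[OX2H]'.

0

The query [OX2H] means: aliphatic oxygen with two connections, one of which is H — an -OH oxygen.
Check the 11 heavy atoms by environment: 2× C (H2, X4) → no; 2× C (H1, X4) → no; 1× C (H0, X3) → no; 1× O (H0, X1) → no; 1× Cl (H0, X1) → no; 1× S (H0, X2) → no; 3× C (H3, X4) → no.
No environment satisfies the query, so 0 matching atoms.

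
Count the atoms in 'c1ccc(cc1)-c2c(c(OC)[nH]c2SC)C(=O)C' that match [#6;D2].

The query [#6;D2] means: any carbon bonded to exactly two heavy atoms.
Check the 18 heavy atoms by environment: 1× n (aromatic, D2) → no; 5× c (aromatic, D3) → no; 1× O (D2) → no; 3× C (D1) → no; 1× C (D3) → no; 1× O (D1) → no; 5× c (aromatic, D2) → match; 1× S (D2) → no.
That gives 5 matching atoms.

5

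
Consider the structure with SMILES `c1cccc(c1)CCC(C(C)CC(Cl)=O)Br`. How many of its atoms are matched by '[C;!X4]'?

1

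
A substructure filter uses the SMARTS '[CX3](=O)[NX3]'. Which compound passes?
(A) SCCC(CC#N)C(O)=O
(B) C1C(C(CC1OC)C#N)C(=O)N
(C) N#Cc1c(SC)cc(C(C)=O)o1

B

[CX3](=O)[NX3] describes a carbonyl carbon bonded to a trivalent nitrogen (an amide).
(A) has a carboxylic acid group (-C(=O)OH) but the carbonyl is bonded to O, not to an NX3 nitrogen.
(B) contains a primary amide (-C(=O)NH2), which satisfies every atom and bond constraint.
(C) has a nitrile (-C#N) but the nitrile N is NX1 (triple-bonded), not NX3.
So the answer is (B).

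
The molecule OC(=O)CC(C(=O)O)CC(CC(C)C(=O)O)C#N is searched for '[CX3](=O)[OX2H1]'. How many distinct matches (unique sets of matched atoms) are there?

3

[CX3](=O)[OX2H1] is the SMARTS for a carboxylic acid: an sp2 carbon double-bonded to O and single-bonded to an -OH oxygen.
The molecule carries 3 separate instances of a carboxylic acid group (-C(=O)OH) meeting every constraint; each maps to a distinct set of atoms, giving 3 matches.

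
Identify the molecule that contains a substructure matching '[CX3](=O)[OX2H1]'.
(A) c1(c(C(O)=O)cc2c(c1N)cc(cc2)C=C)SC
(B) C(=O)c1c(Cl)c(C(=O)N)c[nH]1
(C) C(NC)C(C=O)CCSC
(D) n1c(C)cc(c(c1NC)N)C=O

A

[CX3](=O)[OX2H1] describes an sp2 carbon double-bonded to O and single-bonded to an -OH oxygen (a carboxylic acid).
(A) contains a carboxylic acid group (-C(=O)OH), which satisfies every atom and bond constraint.
(B) has an aldehyde (-CHO) but there is no singly-bonded oxygen on the carbonyl carbon.
(C) has an aldehyde (-CHO) but there is no singly-bonded oxygen on the carbonyl carbon.
(D) has an aldehyde (-CHO) but there is no singly-bonded oxygen on the carbonyl carbon.
So the answer is (A).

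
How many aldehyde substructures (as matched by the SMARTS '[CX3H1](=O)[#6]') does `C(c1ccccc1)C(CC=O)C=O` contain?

[CX3H1](=O)[#6] is the SMARTS for an aldehyde: an sp2 carbon with one H, double-bonded to O and single-bonded to carbon.
The molecule carries 2 separate instances of an aldehyde (-CHO) meeting every constraint; each maps to a distinct set of atoms, giving 2 matches.

2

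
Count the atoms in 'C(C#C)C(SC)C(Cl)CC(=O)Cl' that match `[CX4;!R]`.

The query [CX4;!R] means: aliphatic carbon with four total connections, not in a ring.
Check the 12 heavy atoms by environment: 5× C (X4, acyclic) → match; 2× Cl (X1, acyclic) → no; 1× C (X3, acyclic) → no; 1× O (X1, acyclic) → no; 2× C (X2, acyclic) → no; 1× S (X2, acyclic) → no.
That gives 5 matching atoms.

5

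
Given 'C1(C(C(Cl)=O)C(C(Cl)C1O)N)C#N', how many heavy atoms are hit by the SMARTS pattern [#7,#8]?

4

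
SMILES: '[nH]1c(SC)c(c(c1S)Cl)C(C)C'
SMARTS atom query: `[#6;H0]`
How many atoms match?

4

The query [#6;H0] means: any carbon with no attached hydrogen.
Check the 12 heavy atoms by environment: 1× n (aromatic, H1) → no; 4× c (aromatic, H0) → match; 1× Cl (H0) → no; 1× C (H1) → no; 3× C (H3) → no; 1× S (H0) → no; 1× S (H1) → no.
That gives 4 matching atoms.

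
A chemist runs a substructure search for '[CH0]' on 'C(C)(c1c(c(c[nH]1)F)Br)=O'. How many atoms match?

The query [CH0] means: aliphatic carbon with no attached hydrogen.
Check the 10 heavy atoms by environment: 1× n (aromatic, H1) → no; 3× c (aromatic, H0) → no; 1× c (aromatic, H1) → no; 1× F (H0) → no; 1× C (H0) → match; 1× O (H0) → no; 1× C (H3) → no; 1× Br (H0) → no.
That gives 1 matching atom.

1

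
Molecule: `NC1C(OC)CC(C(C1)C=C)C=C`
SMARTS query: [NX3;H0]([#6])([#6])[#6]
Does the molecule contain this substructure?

No

The pattern [NX3;H0]([#6])([#6])[#6] describes a trivalent nitrogen with no H, bonded to three carbons — a tertiary amine.
The closest candidate here is a primary amino group (-NH2), but the nitrogen has H2, not H0 with three carbons. No other fragment satisfies the full query, so there is no match.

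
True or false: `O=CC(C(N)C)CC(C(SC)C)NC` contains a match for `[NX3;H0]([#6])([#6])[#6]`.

False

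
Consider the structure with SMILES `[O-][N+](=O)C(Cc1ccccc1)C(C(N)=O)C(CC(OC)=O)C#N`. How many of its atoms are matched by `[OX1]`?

4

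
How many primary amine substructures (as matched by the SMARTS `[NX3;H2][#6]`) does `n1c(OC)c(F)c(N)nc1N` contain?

[NX3;H2][#6] is the SMARTS for a primary amine: a trivalent nitrogen with two H attached to carbon.
The molecule carries 2 separate instances of a primary amino group (-NH2) meeting every constraint; each maps to a distinct set of atoms, giving 2 matches.

2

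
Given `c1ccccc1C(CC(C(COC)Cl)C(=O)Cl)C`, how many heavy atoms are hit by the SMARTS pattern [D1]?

5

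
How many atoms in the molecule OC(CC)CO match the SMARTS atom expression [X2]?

2

The query [X2] means: any atom with exactly two total connections (bonds + H).
Check the 6 heavy atoms by environment: 4× C (X4) → no; 2× O (X2) → match.
That gives 2 matching atoms.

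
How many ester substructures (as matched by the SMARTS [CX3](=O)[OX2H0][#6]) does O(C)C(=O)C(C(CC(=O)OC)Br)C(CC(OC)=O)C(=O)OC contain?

4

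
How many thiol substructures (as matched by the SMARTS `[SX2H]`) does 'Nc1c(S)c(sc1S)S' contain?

3

[SX2H] is the SMARTS for a thiol: an aliphatic sulfur with two connections, one being H.
The molecule carries 3 separate instances of a thiol (-SH) meeting every constraint; each maps to a distinct set of atoms, giving 3 matches.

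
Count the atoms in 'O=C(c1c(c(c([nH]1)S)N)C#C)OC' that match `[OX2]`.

1

The query [OX2] means: aliphatic oxygen with two total connections — ether, hydroxyl, or ester single-bond O.
Check the 13 heavy atoms by environment: 1× n (aromatic, X3) → no; 4× c (aromatic, X3) → no; 1× N (X3) → no; 2× C (X2) → no; 1× C (X3) → no; 1× O (X1) → no; 1× O (X2) → match; 1× C (X4) → no; 1× S (X2) → no.
That gives 1 matching atom.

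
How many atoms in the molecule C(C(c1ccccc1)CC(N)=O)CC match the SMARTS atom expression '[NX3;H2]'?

1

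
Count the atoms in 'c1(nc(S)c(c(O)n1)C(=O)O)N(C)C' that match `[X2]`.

5

The query [X2] means: any atom with exactly two total connections (bonds + H).
Check the 14 heavy atoms by environment: 2× n (aromatic, X2) → match; 4× c (aromatic, X3) → no; 2× O (X2) → match; 1× S (X2) → match; 1× N (X3) → no; 2× C (X4) → no; 1× C (X3) → no; 1× O (X1) → no.
Summing the matching environments: 2 + 2 + 1 = 5 matching atoms.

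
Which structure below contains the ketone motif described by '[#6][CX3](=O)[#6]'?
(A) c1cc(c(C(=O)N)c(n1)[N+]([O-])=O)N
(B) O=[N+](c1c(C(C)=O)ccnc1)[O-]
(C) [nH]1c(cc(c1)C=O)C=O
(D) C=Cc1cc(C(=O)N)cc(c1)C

B

[#6][CX3](=O)[#6] describes a carbonyl carbon (no H) flanked by two carbons (a ketone).
(A) has a primary amide (-C(=O)NH2) but one neighbour of the carbonyl carbon is N, not C.
(B) contains an acetyl/ketone group (-C(=O)CH3), which satisfies every atom and bond constraint.
(C) has an aldehyde (-CHO) but the carbonyl carbon has H1, so it is not flanked by two carbons.
(D) has a primary amide (-C(=O)NH2) but one neighbour of the carbonyl carbon is N, not C.
So the answer is (B).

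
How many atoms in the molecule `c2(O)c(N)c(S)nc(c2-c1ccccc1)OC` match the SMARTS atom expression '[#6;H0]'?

The query [#6;H0] means: any carbon with no attached hydrogen.
Check the 17 heavy atoms by environment: 1× n (aromatic, H0) → no; 6× c (aromatic, H0) → match; 1× S (H1) → no; 1× O (H0) → no; 1× C (H3) → no; 1× O (H1) → no; 1× N (H2) → no; 5× c (aromatic, H1) → no.
That gives 6 matching atoms.

6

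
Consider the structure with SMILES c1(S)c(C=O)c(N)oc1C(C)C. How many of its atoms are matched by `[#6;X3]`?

5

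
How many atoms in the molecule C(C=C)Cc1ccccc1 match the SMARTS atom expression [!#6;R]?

0

Check the 10 heavy atoms by environment: 4× C (acyclic) → no; 6× c (aromatic, in 6-ring) → no.
No environment satisfies the query, so 0 matching atoms.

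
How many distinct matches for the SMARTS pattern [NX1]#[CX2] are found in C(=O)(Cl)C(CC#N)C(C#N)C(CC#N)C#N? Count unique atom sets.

[NX1]#[CX2] is the SMARTS for a nitrile: a nitrogen triple-bonded to a two-connected carbon.
The molecule carries 4 separate instances of a nitrile (-C#N) meeting every constraint; each maps to a distinct set of atoms, giving 4 matches.

4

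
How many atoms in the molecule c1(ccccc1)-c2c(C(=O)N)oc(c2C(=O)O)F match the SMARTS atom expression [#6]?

12

The query [#6] means: #6 matches any atom with atomic number 6 (carbon, aromatic or aliphatic).
Check the 18 heavy atoms by environment: 1× o (aromatic) → no; 10× c (aromatic) → match; 2× C → match; 3× O → no; 1× N → no; 1× F → no.
Summing the matching environments: 10 + 2 = 12 matching atoms.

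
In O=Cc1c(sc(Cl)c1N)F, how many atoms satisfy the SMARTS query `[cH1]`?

0

Check the 10 heavy atoms by environment: 1× s (aromatic, H0) → no; 4× c (aromatic, H0) → no; 1× Cl (H0) → no; 1× N (H2) → no; 1× C (H1) → no; 1× O (H0) → no; 1× F (H0) → no.
No environment satisfies the query, so 0 matching atoms.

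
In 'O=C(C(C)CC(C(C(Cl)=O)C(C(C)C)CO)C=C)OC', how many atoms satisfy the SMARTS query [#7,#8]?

4

Check the 20 heavy atoms by environment: 15× C → no; 4× O → match; 1× Cl → no.
That gives 4 matching atoms.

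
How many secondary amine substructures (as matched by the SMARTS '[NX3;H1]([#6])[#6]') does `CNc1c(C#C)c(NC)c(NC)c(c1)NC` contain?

4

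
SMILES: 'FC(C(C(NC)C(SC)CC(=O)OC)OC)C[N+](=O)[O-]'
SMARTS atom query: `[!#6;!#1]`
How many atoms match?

9

The query [!#6;!#1] means: not carbon and not hydrogen — any heteroatom.
Check the 20 heavy atoms by environment: 11× C → no; 1× S → match; 1× N (charge +1) → match; 1× O (charge -1) → match; 4× O → match; 1× F → match; 1× N → match.
Summing the matching environments: 1 + 1 + 1 + 4 + 1 + 1 = 9 matching atoms.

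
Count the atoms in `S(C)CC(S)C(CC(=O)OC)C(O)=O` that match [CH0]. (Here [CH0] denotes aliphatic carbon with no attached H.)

2

Check the 14 heavy atoms by environment: 2× C (H2) → no; 2× C (H1) → no; 2× C (H0) → match; 3× O (H0) → no; 2× C (H3) → no; 1× O (H1) → no; 1× S (H0) → no; 1× S (H1) → no.
That gives 2 matching atoms.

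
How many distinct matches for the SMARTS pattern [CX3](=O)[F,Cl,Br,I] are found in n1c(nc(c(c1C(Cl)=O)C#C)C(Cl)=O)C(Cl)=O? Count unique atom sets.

3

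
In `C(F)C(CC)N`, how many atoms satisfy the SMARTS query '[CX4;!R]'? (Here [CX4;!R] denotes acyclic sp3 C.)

4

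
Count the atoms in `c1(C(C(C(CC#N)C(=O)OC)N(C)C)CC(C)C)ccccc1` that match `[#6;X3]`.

The query [#6;X3] means: any carbon (aromatic or not) with three total connections.
Check the 23 heavy atoms by environment: 11× C (X4) → no; 1× N (X3) → no; 1× C (X3) → match; 1× O (X1) → no; 1× O (X2) → no; 1× C (X2) → no; 1× N (X1) → no; 6× c (aromatic, X3) → match.
Summing the matching environments: 1 + 6 = 7 matching atoms.

7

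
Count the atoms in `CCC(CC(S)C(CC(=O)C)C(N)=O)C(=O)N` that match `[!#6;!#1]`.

The query [!#6;!#1] means: not carbon and not hydrogen — any heteroatom.
Check the 17 heavy atoms by environment: 11× C → no; 3× O → match; 2× N → match; 1× S → match.
Summing the matching environments: 3 + 2 + 1 = 6 matching atoms.

6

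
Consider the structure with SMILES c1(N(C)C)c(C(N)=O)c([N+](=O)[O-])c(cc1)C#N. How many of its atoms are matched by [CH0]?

The query [CH0] means: aliphatic carbon with no attached hydrogen.
Check the 17 heavy atoms by environment: 4× c (aromatic, H0) → no; 2× c (aromatic, H1) → no; 2× C (H0) → match; 2× N (H0) → no; 2× O (H0) → no; 1× N (H2) → no; 1× N (charge +1, H0) → no; 1× O (charge -1, H0) → no; 2× C (H3) → no.
That gives 2 matching atoms.

2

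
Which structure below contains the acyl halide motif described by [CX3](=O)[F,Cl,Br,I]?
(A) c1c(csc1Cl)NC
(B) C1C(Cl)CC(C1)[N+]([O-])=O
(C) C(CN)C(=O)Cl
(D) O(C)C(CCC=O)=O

[CX3](=O)[F,Cl,Br,I] describes a carbonyl carbon bonded to a halogen (an acyl halide).
(A) has a chloro substituent but the Cl is not on a carbonyl carbon.
(B) has a chloro substituent but the Cl is not on a carbonyl carbon.
(C) contains an acyl chloride (-C(=O)Cl), which satisfies every atom and bond constraint.
(D) has a methyl-ester group (-C(=O)OCH3) but the carbonyl is bonded to -O-C, not to a halogen.
So the answer is (C).

C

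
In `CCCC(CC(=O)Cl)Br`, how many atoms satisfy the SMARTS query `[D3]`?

The query [D3] means: atom with exactly three heavy-atom neighbours.
Check the 9 heavy atoms by environment: 3× C (D2) → no; 2× C (D3) → match; 1× O (D1) → no; 1× Cl (D1) → no; 1× C (D1) → no; 1× Br (D1) → no.
That gives 2 matching atoms.

2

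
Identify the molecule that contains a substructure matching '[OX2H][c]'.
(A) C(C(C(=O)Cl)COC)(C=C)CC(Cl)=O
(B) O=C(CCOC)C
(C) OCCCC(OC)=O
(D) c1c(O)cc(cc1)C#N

D

[OX2H][c] describes a hydroxyl oxygen attached to an aromatic carbon (a phenol).
(A) has a methoxy ether (-OCH3) but the oxygen has H0, not H1.
(B) has a methoxy ether (-OCH3) but the oxygen has H0, not H1.
(C) has a hydroxyl group (-OH) but the -OH is on an aliphatic carbon, not an aromatic c.
(D) contains a hydroxyl group (-OH), which satisfies every atom and bond constraint.
So the answer is (D).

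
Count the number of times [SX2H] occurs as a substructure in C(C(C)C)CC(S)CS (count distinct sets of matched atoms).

[SX2H] is the SMARTS for a thiol: an aliphatic sulfur with two connections, one being H.
The molecule carries 2 separate instances of a thiol (-SH) meeting every constraint; each maps to a distinct set of atoms, giving 2 matches.

2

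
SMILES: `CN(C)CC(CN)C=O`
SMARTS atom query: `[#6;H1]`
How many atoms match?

The query [#6;H1] means: any carbon bearing exactly one hydrogen.
Check the 9 heavy atoms by environment: 2× C (H2) → no; 2× C (H1) → match; 1× O (H0) → no; 1× N (H0) → no; 2× C (H3) → no; 1× N (H2) → no.
That gives 2 matching atoms.

2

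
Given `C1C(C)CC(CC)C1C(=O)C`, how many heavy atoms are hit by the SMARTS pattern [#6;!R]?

5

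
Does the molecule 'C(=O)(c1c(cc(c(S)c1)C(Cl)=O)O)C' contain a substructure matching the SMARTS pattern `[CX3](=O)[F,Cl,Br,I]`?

Yes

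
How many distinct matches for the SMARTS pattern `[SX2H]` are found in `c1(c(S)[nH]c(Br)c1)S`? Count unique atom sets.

[SX2H] is the SMARTS for a thiol: an aliphatic sulfur with two connections, one being H.
The molecule carries 2 separate instances of a thiol (-SH) meeting every constraint; each maps to a distinct set of atoms, giving 2 matches.

2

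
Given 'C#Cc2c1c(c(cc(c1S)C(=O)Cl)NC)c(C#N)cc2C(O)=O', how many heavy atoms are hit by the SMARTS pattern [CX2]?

Check the 23 heavy atoms by environment: 10× c (aromatic, X3) → no; 3× C (X2) → match; 1× N (X1) → no; 2× C (X3) → no; 2× O (X1) → no; 1× O (X2) → no; 1× S (X2) → no; 1× N (X3) → no; 1× C (X4) → no; 1× Cl (X1) → no.
That gives 3 matching atoms.

3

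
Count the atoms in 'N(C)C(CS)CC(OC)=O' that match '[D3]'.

2

Check the 10 heavy atoms by environment: 2× C (D2) → no; 2× C (D3) → match; 1× N (D2) → no; 2× C (D1) → no; 1× S (D1) → no; 1× O (D1) → no; 1× O (D2) → no.
That gives 2 matching atoms.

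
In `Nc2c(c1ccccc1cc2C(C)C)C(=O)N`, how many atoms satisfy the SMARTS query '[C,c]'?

Check the 17 heavy atoms by environment: 10× c (aromatic) → match; 4× C → match; 1× O → no; 2× N → no.
Summing the matching environments: 10 + 4 = 14 matching atoms.

14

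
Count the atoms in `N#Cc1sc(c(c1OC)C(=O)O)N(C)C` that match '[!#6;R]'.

1

The query [!#6;R] means: non-carbon atom that is part of a ring.
Check the 15 heavy atoms by environment: 1× s (aromatic, in 5-ring) → match; 4× c (aromatic, in 5-ring) → no; 3× O (acyclic) → no; 5× C (acyclic) → no; 2× N (acyclic) → no.
That gives 1 matching atom.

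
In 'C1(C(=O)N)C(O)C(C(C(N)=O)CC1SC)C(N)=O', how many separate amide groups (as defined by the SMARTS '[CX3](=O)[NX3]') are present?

[CX3](=O)[NX3] is the SMARTS for an amide: a carbonyl carbon bonded to a trivalent nitrogen.
The molecule carries 3 separate instances of a primary amide (-C(=O)NH2) meeting every constraint; each maps to a distinct set of atoms, giving 3 matches.

3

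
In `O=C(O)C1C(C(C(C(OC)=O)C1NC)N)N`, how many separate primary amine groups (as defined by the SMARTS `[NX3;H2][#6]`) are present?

[NX3;H2][#6] is the SMARTS for a primary amine: a trivalent nitrogen with two H attached to carbon.
The molecule carries 2 separate instances of a primary amino group (-NH2) meeting every constraint; each maps to a distinct set of atoms, giving 2 matches.

2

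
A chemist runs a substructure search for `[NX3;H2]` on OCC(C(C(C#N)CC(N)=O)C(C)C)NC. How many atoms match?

The query [NX3;H2] means: aliphatic N with 3 total connections, two of them H — an -NH2 nitrogen (amine or amide).
Check the 16 heavy atoms by environment: 2× C (H2, X4) → no; 4× C (H1, X4) → no; 1× O (H1, X2) → no; 1× C (H0, X3) → no; 1× O (H0, X1) → no; 1× N (H2, X3) → match; 1× C (H0, X2) → no; 1× N (H0, X1) → no; 3× C (H3, X4) → no; 1× N (H1, X3) → no.
That gives 1 matching atom.

1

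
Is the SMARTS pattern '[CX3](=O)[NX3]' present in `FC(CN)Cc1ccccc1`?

The pattern [CX3](=O)[NX3] describes a carbonyl carbon bonded to a trivalent nitrogen — an amide.
The closest candidate here is a primary amino group (-NH2), but the -NH2 is not attached to a carbonyl carbon. No other fragment satisfies the full query, so there is no match.

No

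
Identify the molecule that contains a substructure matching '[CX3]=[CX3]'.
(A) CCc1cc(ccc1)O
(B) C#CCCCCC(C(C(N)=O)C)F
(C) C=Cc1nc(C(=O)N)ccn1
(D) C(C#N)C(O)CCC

C

[CX3]=[CX3] describes a non-aromatic C=C double bond between two sp2 carbons (an alkene).
(A) has an ethyl group (-CH2CH3) but its C-C bond is a single bond between CX4 carbons, not CX3=CX3.
(B) has an ethynyl group (-C#CH) but the C-C bond is a triple bond, not a double bond.
(C) contains a vinyl group (-CH=CH2), which satisfies every atom and bond constraint.
(D) has an ethyl group (-CH2CH3) but its C-C bond is a single bond between CX4 carbons, not CX3=CX3.
So the answer is (C).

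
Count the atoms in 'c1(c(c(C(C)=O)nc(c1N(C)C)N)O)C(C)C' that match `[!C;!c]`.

5

The query [!C;!c] means: neither aliphatic nor aromatic carbon — same as [!#6].
Check the 17 heavy atoms by environment: 1× n (aromatic) → match; 5× c (aromatic) → no; 2× N → match; 7× C → no; 2× O → match.
Summing the matching environments: 1 + 2 + 2 = 5 matching atoms.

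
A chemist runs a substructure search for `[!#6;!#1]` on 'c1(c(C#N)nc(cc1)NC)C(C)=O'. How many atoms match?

4

Check the 13 heavy atoms by environment: 1× n (aromatic) → match; 5× c (aromatic) → no; 4× C → no; 2× N → match; 1× O → match.
Summing the matching environments: 1 + 2 + 1 = 4 matching atoms.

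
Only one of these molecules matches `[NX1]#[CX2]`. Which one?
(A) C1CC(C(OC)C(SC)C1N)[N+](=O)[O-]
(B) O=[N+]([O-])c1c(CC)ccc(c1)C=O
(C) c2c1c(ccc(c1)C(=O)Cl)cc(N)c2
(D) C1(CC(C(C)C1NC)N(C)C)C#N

D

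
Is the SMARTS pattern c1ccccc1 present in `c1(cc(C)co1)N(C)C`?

The pattern c1ccccc1 describes six aromatic carbons in a ring — a benzene ring.
The closest candidate here is a methyl group (-CH3), but no six-membered all-carbon aromatic ring is present. No other fragment satisfies the full query, so there is no match.

No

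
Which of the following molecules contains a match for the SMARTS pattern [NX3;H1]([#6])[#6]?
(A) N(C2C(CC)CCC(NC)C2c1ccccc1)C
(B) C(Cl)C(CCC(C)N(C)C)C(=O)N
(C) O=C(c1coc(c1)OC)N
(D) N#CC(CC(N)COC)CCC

A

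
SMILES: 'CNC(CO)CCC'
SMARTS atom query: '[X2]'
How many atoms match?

1

The query [X2] means: any atom with exactly two total connections (bonds + H).
Check the 8 heavy atoms by environment: 6× C (X4) → no; 1× O (X2) → match; 1× N (X3) → no.
That gives 1 matching atom.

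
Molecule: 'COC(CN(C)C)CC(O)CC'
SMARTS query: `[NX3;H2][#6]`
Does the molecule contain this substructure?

The pattern [NX3;H2][#6] describes a trivalent nitrogen with two H attached to carbon — a primary amine.
The closest candidate here is a dimethylamino group (-N(CH3)2), but the nitrogen has H0, not H2. No other fragment satisfies the full query, so there is no match.

No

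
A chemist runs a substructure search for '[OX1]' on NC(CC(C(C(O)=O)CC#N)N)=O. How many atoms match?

2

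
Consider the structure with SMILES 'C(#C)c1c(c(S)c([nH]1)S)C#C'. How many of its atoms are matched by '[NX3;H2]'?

0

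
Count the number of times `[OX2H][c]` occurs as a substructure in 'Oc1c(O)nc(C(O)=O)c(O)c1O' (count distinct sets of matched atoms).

4

[OX2H][c] is the SMARTS for a phenol: a hydroxyl oxygen attached to an aromatic carbon.
The molecule carries 4 separate instances of a hydroxyl group (-OH) meeting every constraint; each maps to a distinct set of atoms, giving 4 matches.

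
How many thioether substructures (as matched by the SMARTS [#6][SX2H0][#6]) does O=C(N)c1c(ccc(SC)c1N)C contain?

1

[#6][SX2H0][#6] is the SMARTS for a thioether: an aliphatic sulfur bridging two carbons with no H on the sulfur.
Exactly one fragment in the molecule meets all constraints, giving 1 match.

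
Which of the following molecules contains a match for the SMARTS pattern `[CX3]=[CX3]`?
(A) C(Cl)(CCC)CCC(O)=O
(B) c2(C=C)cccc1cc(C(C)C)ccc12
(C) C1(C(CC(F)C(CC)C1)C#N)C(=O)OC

B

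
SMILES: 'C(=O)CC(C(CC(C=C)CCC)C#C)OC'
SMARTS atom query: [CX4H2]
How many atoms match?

The query [CX4H2] means: sp3 carbon (X4) with exactly two hydrogens.
Check the 16 heavy atoms by environment: 4× C (H2, X4) → match; 3× C (H1, X4) → no; 2× C (H1, X3) → no; 1× O (H0, X1) → no; 1× O (H0, X2) → no; 2× C (H3, X4) → no; 1× C (H2, X3) → no; 1× C (H0, X2) → no; 1× C (H1, X2) → no.
That gives 4 matching atoms.

4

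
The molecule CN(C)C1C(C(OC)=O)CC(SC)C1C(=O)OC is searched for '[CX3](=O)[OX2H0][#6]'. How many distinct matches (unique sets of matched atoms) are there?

2

[CX3](=O)[OX2H0][#6] is the SMARTS for an ester: a carbonyl carbon bonded to an oxygen that is itself bonded to carbon (no H on that O).
The molecule carries 2 separate instances of a methyl-ester group (-C(=O)OCH3) meeting every constraint; each maps to a distinct set of atoms, giving 2 matches.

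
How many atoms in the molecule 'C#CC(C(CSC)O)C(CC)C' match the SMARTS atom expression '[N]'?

The query [N] means: uppercase N matches aliphatic (non-aromatic) nitrogen only.
Check the 12 heavy atoms by environment: 10× C → no; 1× O → no; 1× S → no.
No environment satisfies the query, so 0 matching atoms.

0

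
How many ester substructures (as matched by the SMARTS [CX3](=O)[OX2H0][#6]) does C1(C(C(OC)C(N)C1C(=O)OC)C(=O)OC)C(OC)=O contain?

3

[CX3](=O)[OX2H0][#6] is the SMARTS for an ester: a carbonyl carbon bonded to an oxygen that is itself bonded to carbon (no H on that O).
The molecule carries 3 separate instances of a methyl-ester group (-C(=O)OCH3) meeting every constraint; each maps to a distinct set of atoms, giving 3 matches.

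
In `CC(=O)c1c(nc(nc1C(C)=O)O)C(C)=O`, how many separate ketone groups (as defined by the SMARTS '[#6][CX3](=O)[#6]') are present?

3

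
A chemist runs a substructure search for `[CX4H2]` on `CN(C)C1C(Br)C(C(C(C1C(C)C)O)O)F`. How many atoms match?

0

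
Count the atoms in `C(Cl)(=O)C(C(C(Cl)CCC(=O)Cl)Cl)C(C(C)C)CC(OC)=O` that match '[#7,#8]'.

4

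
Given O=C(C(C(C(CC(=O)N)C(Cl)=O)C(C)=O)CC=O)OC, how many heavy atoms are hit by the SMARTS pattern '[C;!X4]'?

The query [C;!X4] means: aliphatic carbon that does not have four total connections.
Check the 20 heavy atoms by environment: 7× C (X4) → no; 5× C (X3) → match; 5× O (X1) → no; 1× N (X3) → no; 1× Cl (X1) → no; 1× O (X2) → no.
That gives 5 matching atoms.

5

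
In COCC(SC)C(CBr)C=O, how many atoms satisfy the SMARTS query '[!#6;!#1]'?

4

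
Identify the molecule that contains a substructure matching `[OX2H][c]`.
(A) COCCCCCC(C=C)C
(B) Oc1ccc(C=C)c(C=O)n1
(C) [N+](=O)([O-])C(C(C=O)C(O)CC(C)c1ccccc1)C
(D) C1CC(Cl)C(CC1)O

B

[OX2H][c] describes a hydroxyl oxygen attached to an aromatic carbon (a phenol).
(A) has a methoxy ether (-OCH3) but the oxygen has H0, not H1.
(B) contains a hydroxyl group (-OH), which satisfies every atom and bond constraint.
(C) has a hydroxyl group (-OH) but the -OH is on an aliphatic carbon, not an aromatic c.
(D) has a hydroxyl group (-OH) but the -OH is on an aliphatic carbon, not an aromatic c.
So the answer is (B).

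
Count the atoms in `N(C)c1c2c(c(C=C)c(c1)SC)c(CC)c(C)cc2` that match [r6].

10

Check the 19 heavy atoms by environment: 10× c (aromatic, in 6-ring) → match; 1× S (acyclic) → no; 7× C (acyclic) → no; 1× N (acyclic) → no.
That gives 10 matching atoms.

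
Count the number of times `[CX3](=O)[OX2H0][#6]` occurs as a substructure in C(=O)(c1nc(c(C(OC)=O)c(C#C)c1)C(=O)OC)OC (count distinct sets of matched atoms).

3

[CX3](=O)[OX2H0][#6] is the SMARTS for an ester: a carbonyl carbon bonded to an oxygen that is itself bonded to carbon (no H on that O).
The molecule carries 3 separate instances of a methyl-ester group (-C(=O)OCH3) meeting every constraint; each maps to a distinct set of atoms, giving 3 matches.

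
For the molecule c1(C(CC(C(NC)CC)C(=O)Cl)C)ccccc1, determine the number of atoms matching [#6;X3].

The query [#6;X3] means: any carbon (aromatic or not) with three total connections.
Check the 18 heavy atoms by environment: 8× C (X4) → no; 1× N (X3) → no; 1× C (X3) → match; 1× O (X1) → no; 1× Cl (X1) → no; 6× c (aromatic, X3) → match.
Summing the matching environments: 1 + 6 = 7 matching atoms.

7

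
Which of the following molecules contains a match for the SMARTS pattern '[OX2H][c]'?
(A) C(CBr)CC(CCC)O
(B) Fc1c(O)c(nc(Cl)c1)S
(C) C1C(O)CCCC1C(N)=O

[OX2H][c] describes a hydroxyl oxygen attached to an aromatic carbon (a phenol).
(A) has a hydroxyl group (-OH) but the -OH is on an aliphatic carbon, not an aromatic c.
(B) contains a hydroxyl group (-OH), which satisfies every atom and bond constraint.
(C) has a hydroxyl group (-OH) but the -OH is on an aliphatic carbon, not an aromatic c.
So the answer is (B).

B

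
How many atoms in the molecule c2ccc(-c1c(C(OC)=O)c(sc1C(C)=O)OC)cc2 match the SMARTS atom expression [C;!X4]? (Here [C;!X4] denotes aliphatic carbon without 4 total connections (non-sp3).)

2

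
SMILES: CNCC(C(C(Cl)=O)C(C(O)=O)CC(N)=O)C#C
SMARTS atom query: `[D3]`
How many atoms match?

6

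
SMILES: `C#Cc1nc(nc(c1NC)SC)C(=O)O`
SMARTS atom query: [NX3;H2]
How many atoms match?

0

Check the 15 heavy atoms by environment: 2× n (aromatic, H0, X2) → no; 4× c (aromatic, H0, X3) → no; 1× C (H0, X3) → no; 1× O (H0, X1) → no; 1× O (H1, X2) → no; 1× N (H1, X3) → no; 2× C (H3, X4) → no; 1× C (H0, X2) → no; 1× C (H1, X2) → no; 1× S (H0, X2) → no.
No environment satisfies the query, so 0 matching atoms.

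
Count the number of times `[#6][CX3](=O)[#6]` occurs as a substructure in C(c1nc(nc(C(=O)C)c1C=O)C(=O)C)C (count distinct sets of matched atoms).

2

[#6][CX3](=O)[#6] is the SMARTS for a ketone: a carbonyl carbon (no H) flanked by two carbons.
The molecule carries 2 separate instances of an acetyl/ketone group (-C(=O)CH3) meeting every constraint; each maps to a distinct set of atoms, giving 2 matches.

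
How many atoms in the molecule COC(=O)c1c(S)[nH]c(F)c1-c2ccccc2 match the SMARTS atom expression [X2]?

Check the 17 heavy atoms by environment: 1× n (aromatic, X3) → no; 10× c (aromatic, X3) → no; 1× C (X3) → no; 1× O (X1) → no; 1× O (X2) → match; 1× C (X4) → no; 1× S (X2) → match; 1× F (X1) → no.
Summing the matching environments: 1 + 1 = 2 matching atoms.

2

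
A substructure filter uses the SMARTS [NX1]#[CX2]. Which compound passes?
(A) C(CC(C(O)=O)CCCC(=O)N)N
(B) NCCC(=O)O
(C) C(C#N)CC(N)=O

C

[NX1]#[CX2] describes a nitrogen triple-bonded to a two-connected carbon (a nitrile).
(A) has a primary amino group (-NH2) but the nitrogen is NX3 (three connections), not NX1 triple-bonded.
(B) has a primary amino group (-NH2) but the nitrogen is NX3 (three connections), not NX1 triple-bonded.
(C) contains a nitrile (-C#N), which satisfies every atom and bond constraint.
So the answer is (C).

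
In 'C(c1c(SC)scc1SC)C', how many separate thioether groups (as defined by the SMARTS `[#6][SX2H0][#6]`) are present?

2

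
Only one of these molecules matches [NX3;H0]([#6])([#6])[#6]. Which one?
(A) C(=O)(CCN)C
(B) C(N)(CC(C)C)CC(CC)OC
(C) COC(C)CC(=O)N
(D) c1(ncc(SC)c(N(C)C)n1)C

D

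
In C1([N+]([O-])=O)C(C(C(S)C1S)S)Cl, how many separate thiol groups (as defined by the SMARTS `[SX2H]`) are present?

[SX2H] is the SMARTS for a thiol: an aliphatic sulfur with two connections, one being H.
The molecule carries 3 separate instances of a thiol (-SH) meeting every constraint; each maps to a distinct set of atoms, giving 3 matches.

3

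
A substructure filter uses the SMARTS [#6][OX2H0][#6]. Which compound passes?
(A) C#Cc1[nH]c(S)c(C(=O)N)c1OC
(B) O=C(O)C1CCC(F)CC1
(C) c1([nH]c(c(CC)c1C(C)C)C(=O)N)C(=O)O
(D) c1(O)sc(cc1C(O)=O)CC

A

[#6][OX2H0][#6] describes an aliphatic oxygen bridging two carbons with no H on the oxygen (an ether).
(A) contains a methoxy ether (-OCH3), which satisfies every atom and bond constraint.
(B) has a carboxylic acid group (-C(=O)OH) but the -OH oxygen has H1; the =O is OX1, not OX2.
(C) has a carboxylic acid group (-C(=O)OH) but the -OH oxygen has H1; the =O is OX1, not OX2.
(D) has a hydroxyl group (-OH) but the oxygen has H1, not H0 bridging two carbons.
So the answer is (A).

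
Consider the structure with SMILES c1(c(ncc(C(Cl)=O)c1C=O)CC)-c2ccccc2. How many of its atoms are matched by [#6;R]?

11

The query [#6;R] means: carbon that is part of a ring.
Check the 19 heavy atoms by environment: 1× n (aromatic, in 6-ring) → no; 11× c (aromatic, in 6-ring) → match; 4× C (acyclic) → no; 2× O (acyclic) → no; 1× Cl (acyclic) → no.
That gives 11 matching atoms.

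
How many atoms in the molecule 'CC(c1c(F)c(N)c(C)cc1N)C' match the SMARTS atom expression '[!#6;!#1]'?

3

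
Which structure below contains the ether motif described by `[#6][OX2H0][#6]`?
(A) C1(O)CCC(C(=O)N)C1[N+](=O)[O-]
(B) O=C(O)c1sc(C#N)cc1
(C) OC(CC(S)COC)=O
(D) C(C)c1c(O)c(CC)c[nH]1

C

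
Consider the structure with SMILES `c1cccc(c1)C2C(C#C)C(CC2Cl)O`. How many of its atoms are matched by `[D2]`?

7

The query [D2] means: atom with exactly two heavy-atom neighbours.
Check the 15 heavy atoms by environment: 4× C (D3) → no; 2× C (D2) → match; 1× Cl (D1) → no; 1× O (D1) → no; 1× c (aromatic, D3) → no; 5× c (aromatic, D2) → match; 1× C (D1) → no.
Summing the matching environments: 2 + 5 = 7 matching atoms.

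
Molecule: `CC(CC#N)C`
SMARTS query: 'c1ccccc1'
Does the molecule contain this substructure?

No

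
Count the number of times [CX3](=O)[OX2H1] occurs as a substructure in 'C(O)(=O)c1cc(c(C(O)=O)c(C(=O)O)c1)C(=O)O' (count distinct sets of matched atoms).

4

[CX3](=O)[OX2H1] is the SMARTS for a carboxylic acid: an sp2 carbon double-bonded to O and single-bonded to an -OH oxygen.
The molecule carries 4 separate instances of a carboxylic acid group (-C(=O)OH) meeting every constraint; each maps to a distinct set of atoms, giving 4 matches.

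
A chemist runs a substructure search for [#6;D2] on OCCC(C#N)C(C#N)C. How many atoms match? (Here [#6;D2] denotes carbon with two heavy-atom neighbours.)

Check the 10 heavy atoms by environment: 1× C (D1) → no; 2× C (D3) → no; 4× C (D2) → match; 2× N (D1) → no; 1× O (D1) → no.
That gives 4 matching atoms.

4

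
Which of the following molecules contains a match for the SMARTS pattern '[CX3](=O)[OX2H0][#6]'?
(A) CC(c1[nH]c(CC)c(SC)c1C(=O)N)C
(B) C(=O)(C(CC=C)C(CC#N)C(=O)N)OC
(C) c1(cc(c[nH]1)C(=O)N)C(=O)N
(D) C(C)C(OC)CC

B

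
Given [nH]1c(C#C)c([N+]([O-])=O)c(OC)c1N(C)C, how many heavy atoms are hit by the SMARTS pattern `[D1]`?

The query [D1] means: atom with exactly one heavy-atom neighbour (degree 1).
Check the 15 heavy atoms by environment: 1× n (aromatic, D2) → no; 4× c (aromatic, D3) → no; 1× N (D3) → no; 4× C (D1) → match; 1× O (D2) → no; 1× N (charge +1, D3) → no; 1× O (charge -1, D1) → match; 1× O (D1) → match; 1× C (D2) → no.
Summing the matching environments: 4 + 1 + 1 = 6 matching atoms.

6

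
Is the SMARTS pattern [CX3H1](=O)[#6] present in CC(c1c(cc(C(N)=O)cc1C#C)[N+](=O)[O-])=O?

No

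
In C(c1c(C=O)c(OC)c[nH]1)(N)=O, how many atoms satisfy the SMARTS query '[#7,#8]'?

5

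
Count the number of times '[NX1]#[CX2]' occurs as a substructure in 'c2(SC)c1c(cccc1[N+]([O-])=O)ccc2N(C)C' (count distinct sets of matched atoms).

[NX1]#[CX2] is the SMARTS for a nitrile: a nitrogen triple-bonded to a two-connected carbon.
The molecule has a nitro group (-[N+](=O)[O-]), but there is no C#N triple bond; nothing else fits, so there are 0 matches.

0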